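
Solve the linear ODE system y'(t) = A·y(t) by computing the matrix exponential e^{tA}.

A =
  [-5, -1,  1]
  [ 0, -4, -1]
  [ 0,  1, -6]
e^{tA} =
  [exp(-5*t), -t*exp(-5*t), t*exp(-5*t)]
  [0, t*exp(-5*t) + exp(-5*t), -t*exp(-5*t)]
  [0, t*exp(-5*t), -t*exp(-5*t) + exp(-5*t)]

Strategy: write A = P · J · P⁻¹ where J is a Jordan canonical form, so e^{tA} = P · e^{tJ} · P⁻¹, and e^{tJ} can be computed block-by-block.

A has Jordan form
J =
  [-5,  1,  0]
  [ 0, -5,  0]
  [ 0,  0, -5]
(up to reordering of blocks).

Per-block formulas:
  For a 2×2 Jordan block J_2(-5): exp(t · J_2(-5)) = e^(-5t)·(I + t·N), where N is the 2×2 nilpotent shift.
  For a 1×1 block at λ = -5: exp(t · [-5]) = [e^(-5t)].

After assembling e^{tJ} and conjugating by P, we get:

e^{tA} =
  [exp(-5*t), -t*exp(-5*t), t*exp(-5*t)]
  [0, t*exp(-5*t) + exp(-5*t), -t*exp(-5*t)]
  [0, t*exp(-5*t), -t*exp(-5*t) + exp(-5*t)]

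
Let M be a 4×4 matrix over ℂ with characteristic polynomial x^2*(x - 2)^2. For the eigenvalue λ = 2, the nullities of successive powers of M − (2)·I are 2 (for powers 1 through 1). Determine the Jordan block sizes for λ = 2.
Block sizes for λ = 2: [1, 1]

From the dimensions of kernels of powers, the number of Jordan blocks of size at least j is d_j − d_{j−1} where d_j = dim ker(N^j) (with d_0 = 0). Computing the differences gives [2].
The number of blocks of size exactly k is (#blocks of size ≥ k) − (#blocks of size ≥ k + 1), so the partition is: 2 block(s) of size 1.
In nonincreasing order the block sizes are [1, 1].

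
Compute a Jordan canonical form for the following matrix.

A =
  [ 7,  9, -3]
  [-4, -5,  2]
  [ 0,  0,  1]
J_2(1) ⊕ J_1(1)

The characteristic polynomial is
  det(x·I − A) = x^3 - 3*x^2 + 3*x - 1 = (x - 1)^3

Eigenvalues and multiplicities (the geometric multiplicity of λ is n − rank(A − λI), which equals the number of Jordan blocks for λ):
  λ = 1: algebraic multiplicity = 3, geometric multiplicity = 2

Determining the block sizes for each eigenvalue:
  λ = 1: 2 blocks summing to 3 forces exactly one block of size 2 and the rest size 1 → block sizes [2, 1]

Assembling the blocks gives a Jordan form
J =
  [1, 1, 0]
  [0, 1, 0]
  [0, 0, 1]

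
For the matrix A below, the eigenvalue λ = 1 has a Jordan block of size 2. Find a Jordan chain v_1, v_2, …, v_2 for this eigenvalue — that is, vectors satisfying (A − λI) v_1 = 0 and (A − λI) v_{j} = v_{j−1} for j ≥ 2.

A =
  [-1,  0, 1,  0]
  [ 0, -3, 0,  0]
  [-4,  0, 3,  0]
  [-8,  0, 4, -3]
A Jordan chain for λ = 1 of length 2:
v_1 = (-2, 0, -4, 0)ᵀ
v_2 = (1, 0, 0, -2)ᵀ

Let N = A − (1)·I. We want v_2 with N^2 v_2 = 0 but N^1 v_2 ≠ 0; then v_{j-1} := N · v_j for j = 2, …, 2.

Pick v_2 = (1, 0, 0, -2)ᵀ.
Then v_1 = N · v_2 = (-2, 0, -4, 0)ᵀ.

Sanity check: (A − (1)·I) v_1 = (0, 0, 0, 0)ᵀ = 0. ✓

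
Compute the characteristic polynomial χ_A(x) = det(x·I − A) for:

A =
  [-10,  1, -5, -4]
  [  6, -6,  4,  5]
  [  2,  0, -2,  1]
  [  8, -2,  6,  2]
x^4 + 16*x^3 + 96*x^2 + 256*x + 256

Expanding det(x·I − A) (e.g. by cofactor expansion or by noting that A is similar to its Jordan form J, which has the same characteristic polynomial as A) gives
  χ_A(x) = x^4 + 16*x^3 + 96*x^2 + 256*x + 256
which factors as (x + 4)^4. The eigenvalues (with algebraic multiplicities) are λ = -4 with multiplicity 4.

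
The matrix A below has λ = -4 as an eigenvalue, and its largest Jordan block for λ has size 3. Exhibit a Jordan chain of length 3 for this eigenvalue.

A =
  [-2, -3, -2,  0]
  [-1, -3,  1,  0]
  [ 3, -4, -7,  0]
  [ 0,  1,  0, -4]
A Jordan chain for λ = -4 of length 3:
v_1 = (1, 0, 1, -1)ᵀ
v_2 = (2, -1, 3, 0)ᵀ
v_3 = (1, 0, 0, 0)ᵀ

Let N = A − (-4)·I. We want v_3 with N^3 v_3 = 0 but N^2 v_3 ≠ 0; then v_{j-1} := N · v_j for j = 3, …, 2.

Pick v_3 = (1, 0, 0, 0)ᵀ.
Then v_2 = N · v_3 = (2, -1, 3, 0)ᵀ.
Then v_1 = N · v_2 = (1, 0, 1, -1)ᵀ.

Sanity check: (A − (-4)·I) v_1 = (0, 0, 0, 0)ᵀ = 0. ✓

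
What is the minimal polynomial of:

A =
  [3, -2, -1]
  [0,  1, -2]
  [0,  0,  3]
x^3 - 7*x^2 + 15*x - 9

The characteristic polynomial is χ_A(x) = (x - 3)^2*(x - 1), so the eigenvalues are known. The minimal polynomial is
  m_A(x) = Π_λ (x − λ)^{k_λ}
where k_λ is the size of the *largest* Jordan block for λ (equivalently, the smallest k with (A − λI)^k v = 0 for every generalised eigenvector v of λ).

  λ = 1: largest Jordan block has size 1, contributing (x − 1)
  λ = 3: largest Jordan block has size 2, contributing (x − 3)^2

So m_A(x) = (x - 3)^2*(x - 1) = x^3 - 7*x^2 + 15*x - 9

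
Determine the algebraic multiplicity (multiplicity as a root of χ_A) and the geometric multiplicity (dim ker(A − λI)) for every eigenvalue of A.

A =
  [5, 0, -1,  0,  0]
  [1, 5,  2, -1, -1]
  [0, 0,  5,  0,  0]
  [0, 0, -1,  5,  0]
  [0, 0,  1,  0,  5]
λ = 5: alg = 5, geom = 3

Step 1 — factor the characteristic polynomial to read off the algebraic multiplicities:
  χ_A(x) = (x - 5)^5

Step 2 — compute geometric multiplicities via the rank-nullity identity g(λ) = n − rank(A − λI):
  rank(A − (5)·I) = 2, so dim ker(A − (5)·I) = n − 2 = 3

Summary:
  λ = 5: algebraic multiplicity = 5, geometric multiplicity = 3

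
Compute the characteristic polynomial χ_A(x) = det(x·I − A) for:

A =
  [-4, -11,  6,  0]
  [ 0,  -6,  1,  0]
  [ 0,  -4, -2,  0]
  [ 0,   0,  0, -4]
x^4 + 16*x^3 + 96*x^2 + 256*x + 256

Expanding det(x·I − A) (e.g. by cofactor expansion or by noting that A is similar to its Jordan form J, which has the same characteristic polynomial as A) gives
  χ_A(x) = x^4 + 16*x^3 + 96*x^2 + 256*x + 256
which factors as (x + 4)^4. The eigenvalues (with algebraic multiplicities) are λ = -4 with multiplicity 4.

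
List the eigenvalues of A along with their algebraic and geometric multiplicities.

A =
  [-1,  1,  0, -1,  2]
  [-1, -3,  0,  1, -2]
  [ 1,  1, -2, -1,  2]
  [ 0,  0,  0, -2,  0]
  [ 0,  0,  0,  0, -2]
λ = -2: alg = 5, geom = 4

Step 1 — factor the characteristic polynomial to read off the algebraic multiplicities:
  χ_A(x) = (x + 2)^5

Step 2 — compute geometric multiplicities via the rank-nullity identity g(λ) = n − rank(A − λI):
  rank(A − (-2)·I) = 1, so dim ker(A − (-2)·I) = n − 1 = 4

Summary:
  λ = -2: algebraic multiplicity = 5, geometric multiplicity = 4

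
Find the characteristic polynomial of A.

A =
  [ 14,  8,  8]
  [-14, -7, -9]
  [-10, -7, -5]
x^3 - 2*x^2 - 4*x + 8

Expanding det(x·I − A) (e.g. by cofactor expansion or by noting that A is similar to its Jordan form J, which has the same characteristic polynomial as A) gives
  χ_A(x) = x^3 - 2*x^2 - 4*x + 8
which factors as (x - 2)^2*(x + 2). The eigenvalues (with algebraic multiplicities) are λ = -2 with multiplicity 1, λ = 2 with multiplicity 2.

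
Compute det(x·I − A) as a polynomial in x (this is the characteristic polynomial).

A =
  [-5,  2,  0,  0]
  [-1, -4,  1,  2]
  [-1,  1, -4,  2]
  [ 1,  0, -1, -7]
x^4 + 20*x^3 + 150*x^2 + 500*x + 625

Expanding det(x·I − A) (e.g. by cofactor expansion or by noting that A is similar to its Jordan form J, which has the same characteristic polynomial as A) gives
  χ_A(x) = x^4 + 20*x^3 + 150*x^2 + 500*x + 625
which factors as (x + 5)^4. The eigenvalues (with algebraic multiplicities) are λ = -5 with multiplicity 4.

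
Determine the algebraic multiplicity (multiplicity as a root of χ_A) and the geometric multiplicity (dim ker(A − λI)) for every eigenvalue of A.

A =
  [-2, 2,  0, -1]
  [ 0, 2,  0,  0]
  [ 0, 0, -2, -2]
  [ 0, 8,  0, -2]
λ = -2: alg = 3, geom = 2; λ = 2: alg = 1, geom = 1

Step 1 — factor the characteristic polynomial to read off the algebraic multiplicities:
  χ_A(x) = (x - 2)*(x + 2)^3

Step 2 — compute geometric multiplicities via the rank-nullity identity g(λ) = n − rank(A − λI):
  rank(A − (-2)·I) = 2, so dim ker(A − (-2)·I) = n − 2 = 2
  rank(A − (2)·I) = 3, so dim ker(A − (2)·I) = n − 3 = 1

Summary:
  λ = -2: algebraic multiplicity = 3, geometric multiplicity = 2
  λ = 2: algebraic multiplicity = 1, geometric multiplicity = 1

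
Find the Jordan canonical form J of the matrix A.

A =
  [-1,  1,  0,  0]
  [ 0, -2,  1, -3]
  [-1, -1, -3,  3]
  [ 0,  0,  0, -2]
J_3(-2) ⊕ J_1(-2)

The characteristic polynomial is
  det(x·I − A) = x^4 + 8*x^3 + 24*x^2 + 32*x + 16 = (x + 2)^4

Eigenvalues and multiplicities (the geometric multiplicity of λ is n − rank(A − λI), which equals the number of Jordan blocks for λ):
  λ = -2: algebraic multiplicity = 4, geometric multiplicity = 2

Determining the block sizes for each eigenvalue:
  λ = -2: with am = 4 and gm = 2, the partition is not yet determined (e.g. several partitions of 4 into 2 parts exist). Let N = A − (-2)·I. Computing rank(N^1) = 2, rank(N^2) = 1, rank(N^3) = 0; the number of blocks of size ≥ j is rank(N^{j−1}) − rank(N^j), giving [2, 1, 1]. So we have 1 block(s) of size 3, 1 block(s) of size 1 → block sizes [3, 1]

Assembling the blocks gives a Jordan form
J =
  [-2,  1,  0,  0]
  [ 0, -2,  1,  0]
  [ 0,  0, -2,  0]
  [ 0,  0,  0, -2]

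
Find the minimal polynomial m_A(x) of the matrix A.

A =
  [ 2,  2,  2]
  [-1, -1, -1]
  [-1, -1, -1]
x^2

The characteristic polynomial is χ_A(x) = x^3, so the eigenvalues are known. The minimal polynomial is
  m_A(x) = Π_λ (x − λ)^{k_λ}
where k_λ is the size of the *largest* Jordan block for λ (equivalently, the smallest k with (A − λI)^k v = 0 for every generalised eigenvector v of λ).

  λ = 0: largest Jordan block has size 2, contributing (x − 0)^2

So m_A(x) = x^2 = x^2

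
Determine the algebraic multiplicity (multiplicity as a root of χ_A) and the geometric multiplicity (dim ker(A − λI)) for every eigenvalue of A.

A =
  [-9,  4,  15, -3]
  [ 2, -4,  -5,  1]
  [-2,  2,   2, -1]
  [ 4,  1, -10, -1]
λ = -3: alg = 4, geom = 2

Step 1 — factor the characteristic polynomial to read off the algebraic multiplicities:
  χ_A(x) = (x + 3)^4

Step 2 — compute geometric multiplicities via the rank-nullity identity g(λ) = n − rank(A − λI):
  rank(A − (-3)·I) = 2, so dim ker(A − (-3)·I) = n − 2 = 2

Summary:
  λ = -3: algebraic multiplicity = 4, geometric multiplicity = 2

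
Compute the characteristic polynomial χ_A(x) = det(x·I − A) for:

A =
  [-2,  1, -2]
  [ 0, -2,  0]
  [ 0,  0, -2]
x^3 + 6*x^2 + 12*x + 8

Expanding det(x·I − A) (e.g. by cofactor expansion or by noting that A is similar to its Jordan form J, which has the same characteristic polynomial as A) gives
  χ_A(x) = x^3 + 6*x^2 + 12*x + 8
which factors as (x + 2)^3. The eigenvalues (with algebraic multiplicities) are λ = -2 with multiplicity 3.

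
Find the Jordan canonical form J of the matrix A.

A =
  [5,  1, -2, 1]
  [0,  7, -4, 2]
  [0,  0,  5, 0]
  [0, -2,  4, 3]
J_2(5) ⊕ J_1(5) ⊕ J_1(5)

The characteristic polynomial is
  det(x·I − A) = x^4 - 20*x^3 + 150*x^2 - 500*x + 625 = (x - 5)^4

Eigenvalues and multiplicities (the geometric multiplicity of λ is n − rank(A − λI), which equals the number of Jordan blocks for λ):
  λ = 5: algebraic multiplicity = 4, geometric multiplicity = 3

Determining the block sizes for each eigenvalue:
  λ = 5: 3 blocks summing to 4 forces exactly one block of size 2 and the rest size 1 → block sizes [2, 1, 1]

Assembling the blocks gives a Jordan form
J =
  [5, 1, 0, 0]
  [0, 5, 0, 0]
  [0, 0, 5, 0]
  [0, 0, 0, 5]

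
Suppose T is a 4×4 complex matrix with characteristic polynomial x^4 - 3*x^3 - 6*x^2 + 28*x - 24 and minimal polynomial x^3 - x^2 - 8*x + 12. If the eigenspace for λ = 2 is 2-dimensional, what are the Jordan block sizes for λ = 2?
Block sizes for λ = 2: [2, 1]

Step 1 — from the characteristic polynomial, algebraic multiplicity of λ = 2 is 3. From dim ker(T − (2)·I) = 2, there are exactly 2 Jordan blocks for λ = 2.
Step 2 — from the minimal polynomial, the factor (x − 2)^2 tells us the largest block for λ = 2 has size 2.
Step 3 — with total size 3, 2 blocks, and largest block 2, the block sizes (in nonincreasing order) are [2, 1].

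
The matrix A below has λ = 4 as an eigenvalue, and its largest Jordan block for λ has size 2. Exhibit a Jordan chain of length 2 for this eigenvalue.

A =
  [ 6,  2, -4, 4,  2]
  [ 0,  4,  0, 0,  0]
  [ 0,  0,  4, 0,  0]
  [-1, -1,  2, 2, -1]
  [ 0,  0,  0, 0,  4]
A Jordan chain for λ = 4 of length 2:
v_1 = (2, 0, 0, -1, 0)ᵀ
v_2 = (1, 0, 0, 0, 0)ᵀ

Let N = A − (4)·I. We want v_2 with N^2 v_2 = 0 but N^1 v_2 ≠ 0; then v_{j-1} := N · v_j for j = 2, …, 2.

Pick v_2 = (1, 0, 0, 0, 0)ᵀ.
Then v_1 = N · v_2 = (2, 0, 0, -1, 0)ᵀ.

Sanity check: (A − (4)·I) v_1 = (0, 0, 0, 0, 0)ᵀ = 0. ✓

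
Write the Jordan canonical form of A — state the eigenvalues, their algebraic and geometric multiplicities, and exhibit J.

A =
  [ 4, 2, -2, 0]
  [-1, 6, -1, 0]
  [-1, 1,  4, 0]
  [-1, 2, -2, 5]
J_1(4) ⊕ J_2(5) ⊕ J_1(5)

The characteristic polynomial is
  det(x·I − A) = x^4 - 19*x^3 + 135*x^2 - 425*x + 500 = (x - 5)^3*(x - 4)

Eigenvalues and multiplicities (the geometric multiplicity of λ is n − rank(A − λI), which equals the number of Jordan blocks for λ):
  λ = 4: algebraic multiplicity = 1, geometric multiplicity = 1
  λ = 5: algebraic multiplicity = 3, geometric multiplicity = 2

Determining the block sizes for each eigenvalue:
  λ = 4: one block (gm = 1), so the single block has size am = 1 → block sizes [1]
  λ = 5: 2 blocks summing to 3 forces exactly one block of size 2 and the rest size 1 → block sizes [2, 1]

Assembling the blocks gives a Jordan form
J =
  [4, 0, 0, 0]
  [0, 5, 1, 0]
  [0, 0, 5, 0]
  [0, 0, 0, 5]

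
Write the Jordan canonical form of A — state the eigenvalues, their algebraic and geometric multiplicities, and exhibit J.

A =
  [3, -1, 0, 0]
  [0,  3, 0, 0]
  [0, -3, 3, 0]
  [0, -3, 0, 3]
J_2(3) ⊕ J_1(3) ⊕ J_1(3)

The characteristic polynomial is
  det(x·I − A) = x^4 - 12*x^3 + 54*x^2 - 108*x + 81 = (x - 3)^4

Eigenvalues and multiplicities (the geometric multiplicity of λ is n − rank(A − λI), which equals the number of Jordan blocks for λ):
  λ = 3: algebraic multiplicity = 4, geometric multiplicity = 3

Determining the block sizes for each eigenvalue:
  λ = 3: 3 blocks summing to 4 forces exactly one block of size 2 and the rest size 1 → block sizes [2, 1, 1]

Assembling the blocks gives a Jordan form
J =
  [3, 1, 0, 0]
  [0, 3, 0, 0]
  [0, 0, 3, 0]
  [0, 0, 0, 3]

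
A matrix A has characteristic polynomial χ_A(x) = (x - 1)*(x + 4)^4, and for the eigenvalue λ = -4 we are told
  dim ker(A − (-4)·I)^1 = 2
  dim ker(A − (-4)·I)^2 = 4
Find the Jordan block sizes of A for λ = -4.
Block sizes for λ = -4: [2, 2]

From the dimensions of kernels of powers, the number of Jordan blocks of size at least j is d_j − d_{j−1} where d_j = dim ker(N^j) (with d_0 = 0). Computing the differences gives [2, 2].
The number of blocks of size exactly k is (#blocks of size ≥ k) − (#blocks of size ≥ k + 1), so the partition is: 2 block(s) of size 2.
In nonincreasing order the block sizes are [2, 2].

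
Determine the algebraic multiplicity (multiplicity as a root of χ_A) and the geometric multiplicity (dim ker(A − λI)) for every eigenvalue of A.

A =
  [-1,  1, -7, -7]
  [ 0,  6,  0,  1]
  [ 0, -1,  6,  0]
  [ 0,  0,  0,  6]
λ = -1: alg = 1, geom = 1; λ = 6: alg = 3, geom = 1

Step 1 — factor the characteristic polynomial to read off the algebraic multiplicities:
  χ_A(x) = (x - 6)^3*(x + 1)

Step 2 — compute geometric multiplicities via the rank-nullity identity g(λ) = n − rank(A − λI):
  rank(A − (-1)·I) = 3, so dim ker(A − (-1)·I) = n − 3 = 1
  rank(A − (6)·I) = 3, so dim ker(A − (6)·I) = n − 3 = 1

Summary:
  λ = -1: algebraic multiplicity = 1, geometric multiplicity = 1
  λ = 6: algebraic multiplicity = 3, geometric multiplicity = 1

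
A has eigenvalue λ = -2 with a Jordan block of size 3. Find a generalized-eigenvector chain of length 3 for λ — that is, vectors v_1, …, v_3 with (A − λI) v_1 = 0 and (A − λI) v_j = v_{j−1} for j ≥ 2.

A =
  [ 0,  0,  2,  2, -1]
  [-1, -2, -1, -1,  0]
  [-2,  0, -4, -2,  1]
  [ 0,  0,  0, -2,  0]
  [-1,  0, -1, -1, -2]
A Jordan chain for λ = -2 of length 3:
v_1 = (1, 0, -1, 0, 0)ᵀ
v_2 = (2, -1, -2, 0, -1)ᵀ
v_3 = (1, 0, 0, 0, 0)ᵀ

Let N = A − (-2)·I. We want v_3 with N^3 v_3 = 0 but N^2 v_3 ≠ 0; then v_{j-1} := N · v_j for j = 3, …, 2.

Pick v_3 = (1, 0, 0, 0, 0)ᵀ.
Then v_2 = N · v_3 = (2, -1, -2, 0, -1)ᵀ.
Then v_1 = N · v_2 = (1, 0, -1, 0, 0)ᵀ.

Sanity check: (A − (-2)·I) v_1 = (0, 0, 0, 0, 0)ᵀ = 0. ✓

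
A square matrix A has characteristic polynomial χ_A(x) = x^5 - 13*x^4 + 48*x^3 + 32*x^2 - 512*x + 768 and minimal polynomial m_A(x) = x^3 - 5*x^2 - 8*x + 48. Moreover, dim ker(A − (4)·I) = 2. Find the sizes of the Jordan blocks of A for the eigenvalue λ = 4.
Block sizes for λ = 4: [2, 2]

Step 1 — from the characteristic polynomial, algebraic multiplicity of λ = 4 is 4. From dim ker(A − (4)·I) = 2, there are exactly 2 Jordan blocks for λ = 4.
Step 2 — from the minimal polynomial, the factor (x − 4)^2 tells us the largest block for λ = 4 has size 2.
Step 3 — with total size 4, 2 blocks, and largest block 2, the block sizes (in nonincreasing order) are [2, 2].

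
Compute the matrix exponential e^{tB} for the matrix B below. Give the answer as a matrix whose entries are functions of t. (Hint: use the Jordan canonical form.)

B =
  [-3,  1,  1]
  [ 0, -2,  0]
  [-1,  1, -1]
e^{tB} =
  [-t*exp(-2*t) + exp(-2*t), t*exp(-2*t), t*exp(-2*t)]
  [0, exp(-2*t), 0]
  [-t*exp(-2*t), t*exp(-2*t), t*exp(-2*t) + exp(-2*t)]

Strategy: write B = P · J · P⁻¹ where J is a Jordan canonical form, so e^{tB} = P · e^{tJ} · P⁻¹, and e^{tJ} can be computed block-by-block.

B has Jordan form
J =
  [-2,  1,  0]
  [ 0, -2,  0]
  [ 0,  0, -2]
(up to reordering of blocks).

Per-block formulas:
  For a 2×2 Jordan block J_2(-2): exp(t · J_2(-2)) = e^(-2t)·(I + t·N), where N is the 2×2 nilpotent shift.
  For a 1×1 block at λ = -2: exp(t · [-2]) = [e^(-2t)].

After assembling e^{tJ} and conjugating by P, we get:

e^{tB} =
  [-t*exp(-2*t) + exp(-2*t), t*exp(-2*t), t*exp(-2*t)]
  [0, exp(-2*t), 0]
  [-t*exp(-2*t), t*exp(-2*t), t*exp(-2*t) + exp(-2*t)]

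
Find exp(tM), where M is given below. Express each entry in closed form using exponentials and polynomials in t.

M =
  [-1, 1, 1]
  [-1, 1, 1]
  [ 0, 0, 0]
e^{tM} =
  [1 - t, t, t]
  [-t, t + 1, t]
  [0, 0, 1]

Strategy: write M = P · J · P⁻¹ where J is a Jordan canonical form, so e^{tM} = P · e^{tJ} · P⁻¹, and e^{tJ} can be computed block-by-block.

M has Jordan form
J =
  [0, 1, 0]
  [0, 0, 0]
  [0, 0, 0]
(up to reordering of blocks).

Per-block formulas:
  For a 2×2 Jordan block J_2(0): exp(t · J_2(0)) = e^(0t)·(I + t·N), where N is the 2×2 nilpotent shift.
  For a 1×1 block at λ = 0: exp(t · [0]) = [e^(0t)].

After assembling e^{tJ} and conjugating by P, we get:

e^{tM} =
  [1 - t, t, t]
  [-t, t + 1, t]
  [0, 0, 1]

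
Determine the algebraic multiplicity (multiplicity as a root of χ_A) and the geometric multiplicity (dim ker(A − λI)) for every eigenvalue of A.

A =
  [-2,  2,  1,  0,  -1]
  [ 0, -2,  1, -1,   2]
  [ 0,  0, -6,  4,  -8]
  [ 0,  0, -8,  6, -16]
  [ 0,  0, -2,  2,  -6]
λ = -2: alg = 5, geom = 3

Step 1 — factor the characteristic polynomial to read off the algebraic multiplicities:
  χ_A(x) = (x + 2)^5

Step 2 — compute geometric multiplicities via the rank-nullity identity g(λ) = n − rank(A − λI):
  rank(A − (-2)·I) = 2, so dim ker(A − (-2)·I) = n − 2 = 3

Summary:
  λ = -2: algebraic multiplicity = 5, geometric multiplicity = 3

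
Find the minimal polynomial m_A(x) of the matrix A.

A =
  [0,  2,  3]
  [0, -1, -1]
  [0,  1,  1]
x^3

The characteristic polynomial is χ_A(x) = x^3, so the eigenvalues are known. The minimal polynomial is
  m_A(x) = Π_λ (x − λ)^{k_λ}
where k_λ is the size of the *largest* Jordan block for λ (equivalently, the smallest k with (A − λI)^k v = 0 for every generalised eigenvector v of λ).

  λ = 0: largest Jordan block has size 3, contributing (x − 0)^3

So m_A(x) = x^3 = x^3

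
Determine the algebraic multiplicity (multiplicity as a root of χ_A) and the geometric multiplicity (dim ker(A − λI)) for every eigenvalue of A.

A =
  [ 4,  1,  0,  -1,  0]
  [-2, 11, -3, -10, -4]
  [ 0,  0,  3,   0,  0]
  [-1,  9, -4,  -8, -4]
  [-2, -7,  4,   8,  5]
λ = 3: alg = 5, geom = 2

Step 1 — factor the characteristic polynomial to read off the algebraic multiplicities:
  χ_A(x) = (x - 3)^5

Step 2 — compute geometric multiplicities via the rank-nullity identity g(λ) = n − rank(A − λI):
  rank(A − (3)·I) = 3, so dim ker(A − (3)·I) = n − 3 = 2

Summary:
  λ = 3: algebraic multiplicity = 5, geometric multiplicity = 2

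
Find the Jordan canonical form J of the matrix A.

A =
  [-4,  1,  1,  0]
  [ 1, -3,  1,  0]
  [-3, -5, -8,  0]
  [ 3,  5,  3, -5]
J_3(-5) ⊕ J_1(-5)

The characteristic polynomial is
  det(x·I − A) = x^4 + 20*x^3 + 150*x^2 + 500*x + 625 = (x + 5)^4

Eigenvalues and multiplicities (the geometric multiplicity of λ is n − rank(A − λI), which equals the number of Jordan blocks for λ):
  λ = -5: algebraic multiplicity = 4, geometric multiplicity = 2

Determining the block sizes for each eigenvalue:
  λ = -5: with am = 4 and gm = 2, the partition is not yet determined (e.g. several partitions of 4 into 2 parts exist). Let N = A − (-5)·I. Computing rank(N^1) = 2, rank(N^2) = 1, rank(N^3) = 0; the number of blocks of size ≥ j is rank(N^{j−1}) − rank(N^j), giving [2, 1, 1]. So we have 1 block(s) of size 3, 1 block(s) of size 1 → block sizes [3, 1]

Assembling the blocks gives a Jordan form
J =
  [-5,  1,  0,  0]
  [ 0, -5,  1,  0]
  [ 0,  0, -5,  0]
  [ 0,  0,  0, -5]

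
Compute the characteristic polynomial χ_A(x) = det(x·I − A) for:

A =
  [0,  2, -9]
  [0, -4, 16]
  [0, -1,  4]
x^3

Expanding det(x·I − A) (e.g. by cofactor expansion or by noting that A is similar to its Jordan form J, which has the same characteristic polynomial as A) gives
  χ_A(x) = x^3
which factors as x^3. The eigenvalues (with algebraic multiplicities) are λ = 0 with multiplicity 3.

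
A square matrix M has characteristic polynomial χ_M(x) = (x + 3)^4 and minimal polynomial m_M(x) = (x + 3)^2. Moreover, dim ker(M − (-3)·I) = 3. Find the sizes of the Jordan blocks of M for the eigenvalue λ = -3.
Block sizes for λ = -3: [2, 1, 1]

Step 1 — from the characteristic polynomial, algebraic multiplicity of λ = -3 is 4. From dim ker(M − (-3)·I) = 3, there are exactly 3 Jordan blocks for λ = -3.
Step 2 — from the minimal polynomial, the factor (x + 3)^2 tells us the largest block for λ = -3 has size 2.
Step 3 — with total size 4, 3 blocks, and largest block 2, the block sizes (in nonincreasing order) are [2, 1, 1].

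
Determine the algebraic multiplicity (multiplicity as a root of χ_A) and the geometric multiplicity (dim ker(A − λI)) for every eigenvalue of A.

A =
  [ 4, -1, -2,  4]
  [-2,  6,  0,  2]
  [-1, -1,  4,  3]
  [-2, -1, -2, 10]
λ = 6: alg = 4, geom = 2

Step 1 — factor the characteristic polynomial to read off the algebraic multiplicities:
  χ_A(x) = (x - 6)^4

Step 2 — compute geometric multiplicities via the rank-nullity identity g(λ) = n − rank(A − λI):
  rank(A − (6)·I) = 2, so dim ker(A − (6)·I) = n − 2 = 2

Summary:
  λ = 6: algebraic multiplicity = 4, geometric multiplicity = 2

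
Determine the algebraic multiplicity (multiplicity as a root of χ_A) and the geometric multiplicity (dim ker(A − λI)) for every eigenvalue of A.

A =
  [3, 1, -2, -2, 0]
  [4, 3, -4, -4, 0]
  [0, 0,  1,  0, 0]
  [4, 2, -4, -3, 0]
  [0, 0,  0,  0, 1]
λ = 1: alg = 5, geom = 4

Step 1 — factor the characteristic polynomial to read off the algebraic multiplicities:
  χ_A(x) = (x - 1)^5

Step 2 — compute geometric multiplicities via the rank-nullity identity g(λ) = n − rank(A − λI):
  rank(A − (1)·I) = 1, so dim ker(A − (1)·I) = n − 1 = 4

Summary:
  λ = 1: algebraic multiplicity = 5, geometric multiplicity = 4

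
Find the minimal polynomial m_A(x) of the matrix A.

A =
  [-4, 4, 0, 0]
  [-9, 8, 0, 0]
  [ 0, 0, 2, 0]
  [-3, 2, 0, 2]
x^2 - 4*x + 4

The characteristic polynomial is χ_A(x) = (x - 2)^4, so the eigenvalues are known. The minimal polynomial is
  m_A(x) = Π_λ (x − λ)^{k_λ}
where k_λ is the size of the *largest* Jordan block for λ (equivalently, the smallest k with (A − λI)^k v = 0 for every generalised eigenvector v of λ).

  λ = 2: largest Jordan block has size 2, contributing (x − 2)^2

So m_A(x) = (x - 2)^2 = x^2 - 4*x + 4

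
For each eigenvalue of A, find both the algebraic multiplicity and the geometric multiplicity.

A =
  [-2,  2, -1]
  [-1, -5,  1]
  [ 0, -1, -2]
λ = -3: alg = 3, geom = 1

Step 1 — factor the characteristic polynomial to read off the algebraic multiplicities:
  χ_A(x) = (x + 3)^3

Step 2 — compute geometric multiplicities via the rank-nullity identity g(λ) = n − rank(A − λI):
  rank(A − (-3)·I) = 2, so dim ker(A − (-3)·I) = n − 2 = 1

Summary:
  λ = -3: algebraic multiplicity = 3, geometric multiplicity = 1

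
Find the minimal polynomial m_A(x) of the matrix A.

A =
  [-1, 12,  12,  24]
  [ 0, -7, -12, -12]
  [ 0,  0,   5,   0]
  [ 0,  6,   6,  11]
x^2 - 4*x - 5

The characteristic polynomial is χ_A(x) = (x - 5)^2*(x + 1)^2, so the eigenvalues are known. The minimal polynomial is
  m_A(x) = Π_λ (x − λ)^{k_λ}
where k_λ is the size of the *largest* Jordan block for λ (equivalently, the smallest k with (A − λI)^k v = 0 for every generalised eigenvector v of λ).

  λ = -1: largest Jordan block has size 1, contributing (x + 1)
  λ = 5: largest Jordan block has size 1, contributing (x − 5)

So m_A(x) = (x - 5)*(x + 1) = x^2 - 4*x - 5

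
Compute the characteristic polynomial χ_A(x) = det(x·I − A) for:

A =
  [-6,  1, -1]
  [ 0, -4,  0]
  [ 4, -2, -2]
x^3 + 12*x^2 + 48*x + 64

Expanding det(x·I − A) (e.g. by cofactor expansion or by noting that A is similar to its Jordan form J, which has the same characteristic polynomial as A) gives
  χ_A(x) = x^3 + 12*x^2 + 48*x + 64
which factors as (x + 4)^3. The eigenvalues (with algebraic multiplicities) are λ = -4 with multiplicity 3.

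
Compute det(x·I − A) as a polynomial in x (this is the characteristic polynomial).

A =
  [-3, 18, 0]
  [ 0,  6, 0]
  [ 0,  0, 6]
x^3 - 9*x^2 + 108

Expanding det(x·I − A) (e.g. by cofactor expansion or by noting that A is similar to its Jordan form J, which has the same characteristic polynomial as A) gives
  χ_A(x) = x^3 - 9*x^2 + 108
which factors as (x - 6)^2*(x + 3). The eigenvalues (with algebraic multiplicities) are λ = -3 with multiplicity 1, λ = 6 with multiplicity 2.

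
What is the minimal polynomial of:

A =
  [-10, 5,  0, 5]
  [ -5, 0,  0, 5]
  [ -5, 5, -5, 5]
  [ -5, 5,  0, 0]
x^2 + 5*x

The characteristic polynomial is χ_A(x) = x*(x + 5)^3, so the eigenvalues are known. The minimal polynomial is
  m_A(x) = Π_λ (x − λ)^{k_λ}
where k_λ is the size of the *largest* Jordan block for λ (equivalently, the smallest k with (A − λI)^k v = 0 for every generalised eigenvector v of λ).

  λ = -5: largest Jordan block has size 1, contributing (x + 5)
  λ = 0: largest Jordan block has size 1, contributing (x − 0)

So m_A(x) = x*(x + 5) = x^2 + 5*x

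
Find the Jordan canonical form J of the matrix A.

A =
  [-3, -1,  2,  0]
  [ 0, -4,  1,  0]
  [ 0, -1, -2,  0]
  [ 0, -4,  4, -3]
J_3(-3) ⊕ J_1(-3)

The characteristic polynomial is
  det(x·I − A) = x^4 + 12*x^3 + 54*x^2 + 108*x + 81 = (x + 3)^4

Eigenvalues and multiplicities (the geometric multiplicity of λ is n − rank(A − λI), which equals the number of Jordan blocks for λ):
  λ = -3: algebraic multiplicity = 4, geometric multiplicity = 2

Determining the block sizes for each eigenvalue:
  λ = -3: with am = 4 and gm = 2, the partition is not yet determined (e.g. several partitions of 4 into 2 parts exist). Let N = A − (-3)·I. Computing rank(N^1) = 2, rank(N^2) = 1, rank(N^3) = 0; the number of blocks of size ≥ j is rank(N^{j−1}) − rank(N^j), giving [2, 1, 1]. So we have 1 block(s) of size 3, 1 block(s) of size 1 → block sizes [3, 1]

Assembling the blocks gives a Jordan form
J =
  [-3,  1,  0,  0]
  [ 0, -3,  1,  0]
  [ 0,  0, -3,  0]
  [ 0,  0,  0, -3]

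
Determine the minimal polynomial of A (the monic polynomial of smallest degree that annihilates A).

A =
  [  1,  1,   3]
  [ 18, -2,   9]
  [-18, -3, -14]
x^2 + 10*x + 25

The characteristic polynomial is χ_A(x) = (x + 5)^3, so the eigenvalues are known. The minimal polynomial is
  m_A(x) = Π_λ (x − λ)^{k_λ}
where k_λ is the size of the *largest* Jordan block for λ (equivalently, the smallest k with (A − λI)^k v = 0 for every generalised eigenvector v of λ).

  λ = -5: largest Jordan block has size 2, contributing (x + 5)^2

So m_A(x) = (x + 5)^2 = x^2 + 10*x + 25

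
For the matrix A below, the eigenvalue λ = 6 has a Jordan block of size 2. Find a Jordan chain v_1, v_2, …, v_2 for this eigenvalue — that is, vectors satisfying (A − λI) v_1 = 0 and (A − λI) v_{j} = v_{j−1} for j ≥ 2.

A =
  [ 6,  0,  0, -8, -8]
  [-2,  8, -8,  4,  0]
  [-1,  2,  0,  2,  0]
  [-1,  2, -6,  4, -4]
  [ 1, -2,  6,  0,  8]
A Jordan chain for λ = 6 of length 2:
v_1 = (0, -2, -1, -1, 1)ᵀ
v_2 = (1, 0, 0, 0, 0)ᵀ

Let N = A − (6)·I. We want v_2 with N^2 v_2 = 0 but N^1 v_2 ≠ 0; then v_{j-1} := N · v_j for j = 2, …, 2.

Pick v_2 = (1, 0, 0, 0, 0)ᵀ.
Then v_1 = N · v_2 = (0, -2, -1, -1, 1)ᵀ.

Sanity check: (A − (6)·I) v_1 = (0, 0, 0, 0, 0)ᵀ = 0. ✓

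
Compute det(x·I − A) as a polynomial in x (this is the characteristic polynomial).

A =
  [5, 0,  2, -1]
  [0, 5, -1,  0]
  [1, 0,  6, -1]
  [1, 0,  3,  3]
x^4 - 19*x^3 + 135*x^2 - 425*x + 500

Expanding det(x·I − A) (e.g. by cofactor expansion or by noting that A is similar to its Jordan form J, which has the same characteristic polynomial as A) gives
  χ_A(x) = x^4 - 19*x^3 + 135*x^2 - 425*x + 500
which factors as (x - 5)^3*(x - 4). The eigenvalues (with algebraic multiplicities) are λ = 4 with multiplicity 1, λ = 5 with multiplicity 3.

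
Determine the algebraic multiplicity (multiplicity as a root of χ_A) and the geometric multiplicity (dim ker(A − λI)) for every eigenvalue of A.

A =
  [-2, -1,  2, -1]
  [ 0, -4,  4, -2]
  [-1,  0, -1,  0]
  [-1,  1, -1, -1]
λ = -2: alg = 4, geom = 2

Step 1 — factor the characteristic polynomial to read off the algebraic multiplicities:
  χ_A(x) = (x + 2)^4

Step 2 — compute geometric multiplicities via the rank-nullity identity g(λ) = n − rank(A − λI):
  rank(A − (-2)·I) = 2, so dim ker(A − (-2)·I) = n − 2 = 2

Summary:
  λ = -2: algebraic multiplicity = 4, geometric multiplicity = 2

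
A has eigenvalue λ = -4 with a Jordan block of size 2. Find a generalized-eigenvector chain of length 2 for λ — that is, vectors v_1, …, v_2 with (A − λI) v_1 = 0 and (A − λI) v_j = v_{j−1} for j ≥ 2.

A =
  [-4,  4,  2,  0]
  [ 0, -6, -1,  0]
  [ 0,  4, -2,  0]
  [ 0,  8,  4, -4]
A Jordan chain for λ = -4 of length 2:
v_1 = (4, -2, 4, 8)ᵀ
v_2 = (0, 1, 0, 0)ᵀ

Let N = A − (-4)·I. We want v_2 with N^2 v_2 = 0 but N^1 v_2 ≠ 0; then v_{j-1} := N · v_j for j = 2, …, 2.

Pick v_2 = (0, 1, 0, 0)ᵀ.
Then v_1 = N · v_2 = (4, -2, 4, 8)ᵀ.

Sanity check: (A − (-4)·I) v_1 = (0, 0, 0, 0)ᵀ = 0. ✓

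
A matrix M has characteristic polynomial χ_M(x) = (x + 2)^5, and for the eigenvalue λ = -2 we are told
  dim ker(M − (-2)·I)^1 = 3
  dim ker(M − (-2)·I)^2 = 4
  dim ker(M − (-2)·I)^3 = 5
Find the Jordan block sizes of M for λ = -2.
Block sizes for λ = -2: [3, 1, 1]

From the dimensions of kernels of powers, the number of Jordan blocks of size at least j is d_j − d_{j−1} where d_j = dim ker(N^j) (with d_0 = 0). Computing the differences gives [3, 1, 1].
The number of blocks of size exactly k is (#blocks of size ≥ k) − (#blocks of size ≥ k + 1), so the partition is: 2 block(s) of size 1, 1 block(s) of size 3.
In nonincreasing order the block sizes are [3, 1, 1].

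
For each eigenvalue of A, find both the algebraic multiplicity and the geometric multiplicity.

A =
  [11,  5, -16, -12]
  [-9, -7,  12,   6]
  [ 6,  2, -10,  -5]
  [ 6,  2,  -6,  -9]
λ = -4: alg = 3, geom = 2; λ = -3: alg = 1, geom = 1

Step 1 — factor the characteristic polynomial to read off the algebraic multiplicities:
  χ_A(x) = (x + 3)*(x + 4)^3

Step 2 — compute geometric multiplicities via the rank-nullity identity g(λ) = n − rank(A − λI):
  rank(A − (-4)·I) = 2, so dim ker(A − (-4)·I) = n − 2 = 2
  rank(A − (-3)·I) = 3, so dim ker(A − (-3)·I) = n − 3 = 1

Summary:
  λ = -4: algebraic multiplicity = 3, geometric multiplicity = 2
  λ = -3: algebraic multiplicity = 1, geometric multiplicity = 1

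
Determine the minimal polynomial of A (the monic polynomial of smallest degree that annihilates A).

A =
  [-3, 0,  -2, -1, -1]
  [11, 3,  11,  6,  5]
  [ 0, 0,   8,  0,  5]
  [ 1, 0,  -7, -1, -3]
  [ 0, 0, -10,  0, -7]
x^4 + 3*x^3 - 6*x^2 - 28*x - 24

The characteristic polynomial is χ_A(x) = (x - 3)^2*(x + 2)^3, so the eigenvalues are known. The minimal polynomial is
  m_A(x) = Π_λ (x − λ)^{k_λ}
where k_λ is the size of the *largest* Jordan block for λ (equivalently, the smallest k with (A − λI)^k v = 0 for every generalised eigenvector v of λ).

  λ = -2: largest Jordan block has size 3, contributing (x + 2)^3
  λ = 3: largest Jordan block has size 1, contributing (x − 3)

So m_A(x) = (x - 3)*(x + 2)^3 = x^4 + 3*x^3 - 6*x^2 - 28*x - 24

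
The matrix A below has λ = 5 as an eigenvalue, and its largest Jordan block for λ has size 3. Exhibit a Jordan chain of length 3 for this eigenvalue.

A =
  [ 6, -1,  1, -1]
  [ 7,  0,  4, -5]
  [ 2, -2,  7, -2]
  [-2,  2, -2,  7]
A Jordan chain for λ = 5 of length 3:
v_1 = (-2, -10, -4, 4)ᵀ
v_2 = (1, 7, 2, -2)ᵀ
v_3 = (1, 0, 0, 0)ᵀ

Let N = A − (5)·I. We want v_3 with N^3 v_3 = 0 but N^2 v_3 ≠ 0; then v_{j-1} := N · v_j for j = 3, …, 2.

Pick v_3 = (1, 0, 0, 0)ᵀ.
Then v_2 = N · v_3 = (1, 7, 2, -2)ᵀ.
Then v_1 = N · v_2 = (-2, -10, -4, 4)ᵀ.

Sanity check: (A − (5)·I) v_1 = (0, 0, 0, 0)ᵀ = 0. ✓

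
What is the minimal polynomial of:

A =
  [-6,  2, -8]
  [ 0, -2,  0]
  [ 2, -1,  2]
x^2 + 4*x + 4

The characteristic polynomial is χ_A(x) = (x + 2)^3, so the eigenvalues are known. The minimal polynomial is
  m_A(x) = Π_λ (x − λ)^{k_λ}
where k_λ is the size of the *largest* Jordan block for λ (equivalently, the smallest k with (A − λI)^k v = 0 for every generalised eigenvector v of λ).

  λ = -2: largest Jordan block has size 2, contributing (x + 2)^2

So m_A(x) = (x + 2)^2 = x^2 + 4*x + 4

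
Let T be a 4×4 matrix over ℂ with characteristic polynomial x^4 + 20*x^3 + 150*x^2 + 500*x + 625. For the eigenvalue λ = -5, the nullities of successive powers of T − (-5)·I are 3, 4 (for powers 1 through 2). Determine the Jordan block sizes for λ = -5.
Block sizes for λ = -5: [2, 1, 1]

From the dimensions of kernels of powers, the number of Jordan blocks of size at least j is d_j − d_{j−1} where d_j = dim ker(N^j) (with d_0 = 0). Computing the differences gives [3, 1].
The number of blocks of size exactly k is (#blocks of size ≥ k) − (#blocks of size ≥ k + 1), so the partition is: 2 block(s) of size 1, 1 block(s) of size 2.
In nonincreasing order the block sizes are [2, 1, 1].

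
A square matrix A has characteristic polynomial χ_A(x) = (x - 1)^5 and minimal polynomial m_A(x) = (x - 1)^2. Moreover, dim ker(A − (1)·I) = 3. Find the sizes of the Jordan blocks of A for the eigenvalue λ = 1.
Block sizes for λ = 1: [2, 2, 1]

Step 1 — from the characteristic polynomial, algebraic multiplicity of λ = 1 is 5. From dim ker(A − (1)·I) = 3, there are exactly 3 Jordan blocks for λ = 1.
Step 2 — from the minimal polynomial, the factor (x − 1)^2 tells us the largest block for λ = 1 has size 2.
Step 3 — with total size 5, 3 blocks, and largest block 2, the block sizes (in nonincreasing order) are [2, 2, 1].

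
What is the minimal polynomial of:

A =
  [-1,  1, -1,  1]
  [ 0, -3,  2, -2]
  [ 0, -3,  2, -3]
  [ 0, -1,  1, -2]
x^2 + 2*x + 1

The characteristic polynomial is χ_A(x) = (x + 1)^4, so the eigenvalues are known. The minimal polynomial is
  m_A(x) = Π_λ (x − λ)^{k_λ}
where k_λ is the size of the *largest* Jordan block for λ (equivalently, the smallest k with (A − λI)^k v = 0 for every generalised eigenvector v of λ).

  λ = -1: largest Jordan block has size 2, contributing (x + 1)^2

So m_A(x) = (x + 1)^2 = x^2 + 2*x + 1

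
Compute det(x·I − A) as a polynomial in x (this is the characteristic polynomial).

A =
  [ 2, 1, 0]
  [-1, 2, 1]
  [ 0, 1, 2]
x^3 - 6*x^2 + 12*x - 8

Expanding det(x·I − A) (e.g. by cofactor expansion or by noting that A is similar to its Jordan form J, which has the same characteristic polynomial as A) gives
  χ_A(x) = x^3 - 6*x^2 + 12*x - 8
which factors as (x - 2)^3. The eigenvalues (with algebraic multiplicities) are λ = 2 with multiplicity 3.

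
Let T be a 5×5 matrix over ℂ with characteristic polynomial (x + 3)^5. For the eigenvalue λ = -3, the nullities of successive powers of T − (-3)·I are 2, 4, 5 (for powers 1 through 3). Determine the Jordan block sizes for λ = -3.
Block sizes for λ = -3: [3, 2]

From the dimensions of kernels of powers, the number of Jordan blocks of size at least j is d_j − d_{j−1} where d_j = dim ker(N^j) (with d_0 = 0). Computing the differences gives [2, 2, 1].
The number of blocks of size exactly k is (#blocks of size ≥ k) − (#blocks of size ≥ k + 1), so the partition is: 1 block(s) of size 2, 1 block(s) of size 3.
In nonincreasing order the block sizes are [3, 2].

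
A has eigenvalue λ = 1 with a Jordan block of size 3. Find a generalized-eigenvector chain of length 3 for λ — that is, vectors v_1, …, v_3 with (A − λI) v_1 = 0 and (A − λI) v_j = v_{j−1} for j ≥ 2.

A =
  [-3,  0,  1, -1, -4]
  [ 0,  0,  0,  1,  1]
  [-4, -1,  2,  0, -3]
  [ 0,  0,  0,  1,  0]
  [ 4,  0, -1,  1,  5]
A Jordan chain for λ = 1 of length 3:
v_1 = (-4, 4, 0, 0, 4)ᵀ
v_2 = (-4, 0, -4, 0, 4)ᵀ
v_3 = (1, 0, 0, 0, 0)ᵀ

Let N = A − (1)·I. We want v_3 with N^3 v_3 = 0 but N^2 v_3 ≠ 0; then v_{j-1} := N · v_j for j = 3, …, 2.

Pick v_3 = (1, 0, 0, 0, 0)ᵀ.
Then v_2 = N · v_3 = (-4, 0, -4, 0, 4)ᵀ.
Then v_1 = N · v_2 = (-4, 4, 0, 0, 4)ᵀ.

Sanity check: (A − (1)·I) v_1 = (0, 0, 0, 0, 0)ᵀ = 0. ✓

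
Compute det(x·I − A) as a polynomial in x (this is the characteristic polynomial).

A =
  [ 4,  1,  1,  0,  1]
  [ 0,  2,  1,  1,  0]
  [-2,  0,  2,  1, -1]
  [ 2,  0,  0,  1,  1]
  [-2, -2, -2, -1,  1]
x^5 - 10*x^4 + 40*x^3 - 80*x^2 + 80*x - 32

Expanding det(x·I − A) (e.g. by cofactor expansion or by noting that A is similar to its Jordan form J, which has the same characteristic polynomial as A) gives
  χ_A(x) = x^5 - 10*x^4 + 40*x^3 - 80*x^2 + 80*x - 32
which factors as (x - 2)^5. The eigenvalues (with algebraic multiplicities) are λ = 2 with multiplicity 5.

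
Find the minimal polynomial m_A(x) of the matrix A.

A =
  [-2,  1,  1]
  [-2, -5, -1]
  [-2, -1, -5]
x^2 + 8*x + 16

The characteristic polynomial is χ_A(x) = (x + 4)^3, so the eigenvalues are known. The minimal polynomial is
  m_A(x) = Π_λ (x − λ)^{k_λ}
where k_λ is the size of the *largest* Jordan block for λ (equivalently, the smallest k with (A − λI)^k v = 0 for every generalised eigenvector v of λ).

  λ = -4: largest Jordan block has size 2, contributing (x + 4)^2

So m_A(x) = (x + 4)^2 = x^2 + 8*x + 16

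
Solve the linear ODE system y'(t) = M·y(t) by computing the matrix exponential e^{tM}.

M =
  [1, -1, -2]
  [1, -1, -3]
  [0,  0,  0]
e^{tM} =
  [t + 1, -t, t^2/2 - 2*t]
  [t, 1 - t, t^2/2 - 3*t]
  [0, 0, 1]

Strategy: write M = P · J · P⁻¹ where J is a Jordan canonical form, so e^{tM} = P · e^{tJ} · P⁻¹, and e^{tJ} can be computed block-by-block.

M has Jordan form
J =
  [0, 1, 0]
  [0, 0, 1]
  [0, 0, 0]
(up to reordering of blocks).

Per-block formulas:
  For a 3×3 Jordan block J_3(0): exp(t · J_3(0)) = e^(0t)·(I + t·N + (t^2/2)·N^2), where N is the 3×3 nilpotent shift.

After assembling e^{tJ} and conjugating by P, we get:

e^{tM} =
  [t + 1, -t, t^2/2 - 2*t]
  [t, 1 - t, t^2/2 - 3*t]
  [0, 0, 1]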